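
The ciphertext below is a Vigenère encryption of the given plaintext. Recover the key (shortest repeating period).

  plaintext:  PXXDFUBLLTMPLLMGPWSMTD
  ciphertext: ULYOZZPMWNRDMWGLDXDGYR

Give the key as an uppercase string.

  i= 0: U-P =  5 → F
  i= 1: L-X = 14 → O
  i= 2: Y-X =  1 → B
  i= 3: O-D = 11 → L
  i= 4: Z-F = 20 → U
  i= 5: Z-U =  5 → F
  i= 6: P-B = 14 → O
  i= 7: M-L =  1 → B
  i= 8: W-L = 11 → L
  i= 9: N-T = 20 → U
  i=10: R-M =  5 → F
  i=11: D-P = 14 → O
  i=12: M-L =  1 → B
  i=13: W-L = 11 → L
  i=14: G-M = 20 → U
  i=15: L-G =  5 → F
  i=16: D-P = 14 → O
  i=17: X-W =  1 → B
  i=18: D-S = 11 → L
  i=19: G-M = 20 → U
  i=20: Y-T =  5 → F
  i=21: R-D = 14 → O
  shifts repeat with period 5: FOBLU

FOBLU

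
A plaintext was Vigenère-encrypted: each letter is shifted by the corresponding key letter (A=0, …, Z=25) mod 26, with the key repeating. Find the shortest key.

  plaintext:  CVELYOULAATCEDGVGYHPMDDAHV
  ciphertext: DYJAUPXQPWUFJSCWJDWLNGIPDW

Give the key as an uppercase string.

BDFPW

  i= 0: D-C =  1 → B
  i= 1: Y-V =  3 → D
  i= 2: J-E =  5 → F
  i= 3: A-L = 15 → P
  i= 4: U-Y = 22 → W
  i= 5: P-O =  1 → B
  i= 6: X-U =  3 → D
  i= 7: Q-L =  5 → F
  i= 8: P-A = 15 → P
  i= 9: W-A = 22 → W
  i=10: U-T =  1 → B
  i=11: F-C =  3 → D
  i=12: J-E =  5 → F
  i=13: S-D = 15 → P
  i=14: C-G = 22 → W
  i=15: W-V =  1 → B
  i=16: J-G =  3 → D
  i=17: D-Y =  5 → F
  i=18: W-H = 15 → P
  i=19: L-P = 22 → W
  i=20: N-M =  1 → B
  i=21: G-D =  3 → D
  i=22: I-D =  5 → F
  i=23: P-A = 15 → P
  i=24: D-H = 22 → W
  i=25: W-V =  1 → B
  shifts repeat with period 5: BDFPW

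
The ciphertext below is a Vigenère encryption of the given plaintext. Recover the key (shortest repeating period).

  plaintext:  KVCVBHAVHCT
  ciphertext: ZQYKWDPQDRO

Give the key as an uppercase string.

  i= 0: Z-K = 15 → P
  i= 1: Q-V = 21 → V
  i= 2: Y-C = 22 → W
  i= 3: K-V = 15 → P
  i= 4: W-B = 21 → V
  i= 5: D-H = 22 → W
  i= 6: P-A = 15 → P
  i= 7: Q-V = 21 → V
  i= 8: D-H = 22 → W
  i= 9: R-C = 15 → P
  i=10: O-T = 21 → V
  shifts repeat with period 3: PVW

PVW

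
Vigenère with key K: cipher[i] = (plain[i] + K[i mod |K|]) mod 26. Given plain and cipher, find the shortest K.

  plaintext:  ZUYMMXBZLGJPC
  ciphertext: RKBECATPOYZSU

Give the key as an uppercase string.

SQD

  i= 0: R-Z = 18 → S
  i= 1: K-U = 16 → Q
  i= 2: B-Y =  3 → D
  i= 3: E-M = 18 → S
  i= 4: C-M = 16 → Q
  i= 5: A-X =  3 → D
  i= 6: T-B = 18 → S
  i= 7: P-Z = 16 → Q
  i= 8: O-L =  3 → D
  i= 9: Y-G = 18 → S
  i=10: Z-J = 16 → Q
  i=11: S-P =  3 → D
  i=12: U-C = 18 → S
  shifts repeat with period 3: SQD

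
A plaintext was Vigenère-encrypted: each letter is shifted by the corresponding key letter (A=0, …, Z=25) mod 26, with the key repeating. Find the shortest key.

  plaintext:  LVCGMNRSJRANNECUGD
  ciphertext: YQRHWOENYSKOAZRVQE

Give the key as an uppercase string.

NVPBKB

  i= 0: Y-L = 13 → N
  i= 1: Q-V = 21 → V
  i= 2: R-C = 15 → P
  i= 3: H-G =  1 → B
  i= 4: W-M = 10 → K
  i= 5: O-N =  1 → B
  i= 6: E-R = 13 → N
  i= 7: N-S = 21 → V
  i= 8: Y-J = 15 → P
  i= 9: S-R =  1 → B
  i=10: K-A = 10 → K
  i=11: O-N =  1 → B
  i=12: A-N = 13 → N
  i=13: Z-E = 21 → V
  i=14: R-C = 15 → P
  i=15: V-U =  1 → B
  i=16: Q-G = 10 → K
  i=17: E-D =  1 → B
  shifts repeat with period 6: NVPBKB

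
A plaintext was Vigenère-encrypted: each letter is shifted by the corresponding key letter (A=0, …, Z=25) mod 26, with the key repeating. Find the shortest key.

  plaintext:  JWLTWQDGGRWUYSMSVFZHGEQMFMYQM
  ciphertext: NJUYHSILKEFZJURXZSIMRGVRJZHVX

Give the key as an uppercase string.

  i= 0: N-J =  4 → E
  i= 1: J-W = 13 → N
  i= 2: U-L =  9 → J
  i= 3: Y-T =  5 → F
  i= 4: H-W = 11 → L
  i= 5: S-Q =  2 → C
  i= 6: I-D =  5 → F
  i= 7: L-G =  5 → F
  i= 8: K-G =  4 → E
  i= 9: E-R = 13 → N
  i=10: F-W =  9 → J
  i=11: Z-U =  5 → F
  i=12: J-Y = 11 → L
  i=13: U-S =  2 → C
  i=14: R-M =  5 → F
  i=15: X-S =  5 → F
  i=16: Z-V =  4 → E
  i=17: S-F = 13 → N
  i=18: I-Z =  9 → J
  i=19: M-H =  5 → F
  i=20: R-G = 11 → L
  i=21: G-E =  2 → C
  i=22: V-Q =  5 → F
  i=23: R-M =  5 → F
  i=24: J-F =  4 → E
  i=25: Z-M = 13 → N
  i=26: H-Y =  9 → J
  i=27: V-Q =  5 → F
  i=28: X-M = 11 → L
  shifts repeat with period 8: ENJFLCFF

ENJFLCFF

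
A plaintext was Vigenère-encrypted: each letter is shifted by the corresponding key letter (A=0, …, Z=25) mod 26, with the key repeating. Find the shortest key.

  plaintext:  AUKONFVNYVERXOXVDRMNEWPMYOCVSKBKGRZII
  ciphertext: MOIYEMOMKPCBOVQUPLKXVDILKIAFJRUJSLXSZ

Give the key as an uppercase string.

MUYKRHTZ

  i= 0: M-A = 12 → M
  i= 1: O-U = 20 → U
  i= 2: I-K = 24 → Y
  i= 3: Y-O = 10 → K
  i= 4: E-N = 17 → R
  i= 5: M-F =  7 → H
  i= 6: O-V = 19 → T
  i= 7: M-N = 25 → Z
  i= 8: K-Y = 12 → M
  i= 9: P-V = 20 → U
  i=10: C-E = 24 → Y
  i=11: B-R = 10 → K
  i=12: O-X = 17 → R
  i=13: V-O =  7 → H
  i=14: Q-X = 19 → T
  i=15: U-V = 25 → Z
  i=16: P-D = 12 → M
  i=17: L-R = 20 → U
  i=18: K-M = 24 → Y
  i=19: X-N = 10 → K
  i=20: V-E = 17 → R
  i=21: D-W =  7 → H
  i=22: I-P = 19 → T
  i=23: L-M = 25 → Z
  i=24: K-Y = 12 → M
  i=25: I-O = 20 → U
  i=26: A-C = 24 → Y
  i=27: F-V = 10 → K
  i=28: J-S = 17 → R
  i=29: R-K =  7 → H
  i=30: U-B = 19 → T
  i=31: J-K = 25 → Z
  i=32: S-G = 12 → M
  i=33: L-R = 20 → U
  i=34: X-Z = 24 → Y
  i=35: S-I = 10 → K
  i=36: Z-I = 17 → R
  shifts repeat with period 8: MUYKRHTZ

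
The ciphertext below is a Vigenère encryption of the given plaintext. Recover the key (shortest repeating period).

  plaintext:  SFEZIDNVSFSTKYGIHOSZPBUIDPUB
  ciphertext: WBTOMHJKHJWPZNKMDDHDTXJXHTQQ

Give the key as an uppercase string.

  i= 0: W-S =  4 → E
  i= 1: B-F = 22 → W
  i= 2: T-E = 15 → P
  i= 3: O-Z = 15 → P
  i= 4: M-I =  4 → E
  i= 5: H-D =  4 → E
  i= 6: J-N = 22 → W
  i= 7: K-V = 15 → P
  i= 8: H-S = 15 → P
  i= 9: J-F =  4 → E
  i=10: W-S =  4 → E
  i=11: P-T = 22 → W
  i=12: Z-K = 15 → P
  i=13: N-Y = 15 → P
  i=14: K-G =  4 → E
  i=15: M-I =  4 → E
  i=16: D-H = 22 → W
  i=17: D-O = 15 → P
  i=18: H-S = 15 → P
  i=19: D-Z =  4 → E
  i=20: T-P =  4 → E
  i=21: X-B = 22 → W
  i=22: J-U = 15 → P
  i=23: X-I = 15 → P
  i=24: H-D =  4 → E
  i=25: T-P =  4 → E
  i=26: Q-U = 22 → W
  i=27: Q-B = 15 → P
  shifts repeat with period 5: EWPPE

EWPPE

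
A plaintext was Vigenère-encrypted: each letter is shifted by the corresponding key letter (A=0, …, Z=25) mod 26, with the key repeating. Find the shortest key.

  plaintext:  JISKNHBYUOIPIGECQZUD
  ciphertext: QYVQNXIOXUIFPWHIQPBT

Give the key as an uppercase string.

HQDGAQ

  i= 0: Q-J =  7 → H
  i= 1: Y-I = 16 → Q
  i= 2: V-S =  3 → D
  i= 3: Q-K =  6 → G
  i= 4: N-N =  0 → A
  i= 5: X-H = 16 → Q
  i= 6: I-B =  7 → H
  i= 7: O-Y = 16 → Q
  i= 8: X-U =  3 → D
  i= 9: U-O =  6 → G
  i=10: I-I =  0 → A
  i=11: F-P = 16 → Q
  i=12: P-I =  7 → H
  i=13: W-G = 16 → Q
  i=14: H-E =  3 → D
  i=15: I-C =  6 → G
  i=16: Q-Q =  0 → A
  i=17: P-Z = 16 → Q
  i=18: B-U =  7 → H
  i=19: T-D = 16 → Q
  shifts repeat with period 6: HQDGAQ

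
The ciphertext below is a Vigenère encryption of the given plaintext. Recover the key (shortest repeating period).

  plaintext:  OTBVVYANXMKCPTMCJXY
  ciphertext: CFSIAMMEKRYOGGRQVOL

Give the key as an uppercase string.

OMRNF

  i= 0: C-O = 14 → O
  i= 1: F-T = 12 → M
  i= 2: S-B = 17 → R
  i= 3: I-V = 13 → N
  i= 4: A-V =  5 → F
  i= 5: M-Y = 14 → O
  i= 6: M-A = 12 → M
  i= 7: E-N = 17 → R
  i= 8: K-X = 13 → N
  i= 9: R-M =  5 → F
  i=10: Y-K = 14 → O
  i=11: O-C = 12 → M
  i=12: G-P = 17 → R
  i=13: G-T = 13 → N
  i=14: R-M =  5 → F
  i=15: Q-C = 14 → O
  i=16: V-J = 12 → M
  i=17: O-X = 17 → R
  i=18: L-Y = 13 → N
  shifts repeat with period 5: OMRNF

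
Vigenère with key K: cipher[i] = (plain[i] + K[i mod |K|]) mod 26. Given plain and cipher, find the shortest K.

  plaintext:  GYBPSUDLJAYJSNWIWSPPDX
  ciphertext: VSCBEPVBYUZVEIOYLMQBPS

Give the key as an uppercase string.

  i= 0: V-G = 15 → P
  i= 1: S-Y = 20 → U
  i= 2: C-B =  1 → B
  i= 3: B-P = 12 → M
  i= 4: E-S = 12 → M
  i= 5: P-U = 21 → V
  i= 6: V-D = 18 → S
  i= 7: B-L = 16 → Q
  i= 8: Y-J = 15 → P
  i= 9: U-A = 20 → U
  i=10: Z-Y =  1 → B
  i=11: V-J = 12 → M
  i=12: E-S = 12 → M
  i=13: I-N = 21 → V
  i=14: O-W = 18 → S
  i=15: Y-I = 16 → Q
  i=16: L-W = 15 → P
  i=17: M-S = 20 → U
  i=18: Q-P =  1 → B
  i=19: B-P = 12 → M
  i=20: P-D = 12 → M
  i=21: S-X = 21 → V
  shifts repeat with period 8: PUBMMVSQ

PUBMMVSQ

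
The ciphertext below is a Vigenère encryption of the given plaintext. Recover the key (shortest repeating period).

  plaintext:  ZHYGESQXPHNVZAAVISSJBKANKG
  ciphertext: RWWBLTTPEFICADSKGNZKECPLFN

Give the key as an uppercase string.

SPYVHBD

  i= 0: R-Z = 18 → S
  i= 1: W-H = 15 → P
  i= 2: W-Y = 24 → Y
  i= 3: B-G = 21 → V
  i= 4: L-E =  7 → H
  i= 5: T-S =  1 → B
  i= 6: T-Q =  3 → D
  i= 7: P-X = 18 → S
  i= 8: E-P = 15 → P
  i= 9: F-H = 24 → Y
  i=10: I-N = 21 → V
  i=11: C-V =  7 → H
  i=12: A-Z =  1 → B
  i=13: D-A =  3 → D
  i=14: S-A = 18 → S
  i=15: K-V = 15 → P
  i=16: G-I = 24 → Y
  i=17: N-S = 21 → V
  i=18: Z-S =  7 → H
  i=19: K-J =  1 → B
  i=20: E-B =  3 → D
  i=21: C-K = 18 → S
  i=22: P-A = 15 → P
  i=23: L-N = 24 → Y
  i=24: F-K = 21 → V
  i=25: N-G =  7 → H
  shifts repeat with period 7: SPYVHBD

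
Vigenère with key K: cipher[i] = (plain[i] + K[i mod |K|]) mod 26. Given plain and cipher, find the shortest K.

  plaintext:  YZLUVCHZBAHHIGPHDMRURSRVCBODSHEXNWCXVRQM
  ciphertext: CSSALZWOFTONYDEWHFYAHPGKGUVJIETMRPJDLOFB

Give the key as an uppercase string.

ETHGQXPP

  i= 0: C-Y =  4 → E
  i= 1: S-Z = 19 → T
  i= 2: S-L =  7 → H
  i= 3: A-U =  6 → G
  i= 4: L-V = 16 → Q
  i= 5: Z-C = 23 → X
  i= 6: W-H = 15 → P
  i= 7: O-Z = 15 → P
  i= 8: F-B =  4 → E
  i= 9: T-A = 19 → T
  i=10: O-H =  7 → H
  i=11: N-H =  6 → G
  i=12: Y-I = 16 → Q
  i=13: D-G = 23 → X
  i=14: E-P = 15 → P
  i=15: W-H = 15 → P
  i=16: H-D =  4 → E
  i=17: F-M = 19 → T
  i=18: Y-R =  7 → H
  i=19: A-U =  6 → G
  i=20: H-R = 16 → Q
  i=21: P-S = 23 → X
  i=22: G-R = 15 → P
  i=23: K-V = 15 → P
  i=24: G-C =  4 → E
  i=25: U-B = 19 → T
  i=26: V-O =  7 → H
  i=27: J-D =  6 → G
  i=28: I-S = 16 → Q
  i=29: E-H = 23 → X
  i=30: T-E = 15 → P
  i=31: M-X = 15 → P
  i=32: R-N =  4 → E
  i=33: P-W = 19 → T
  i=34: J-C =  7 → H
  i=35: D-X =  6 → G
  i=36: L-V = 16 → Q
  i=37: O-R = 23 → X
  i=38: F-Q = 15 → P
  i=39: B-M = 15 → P
  shifts repeat with period 8: ETHGQXPP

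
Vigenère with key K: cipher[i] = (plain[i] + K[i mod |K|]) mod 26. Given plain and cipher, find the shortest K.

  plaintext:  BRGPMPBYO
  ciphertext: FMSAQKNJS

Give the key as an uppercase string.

  i= 0: F-B =  4 → E
  i= 1: M-R = 21 → V
  i= 2: S-G = 12 → M
  i= 3: A-P = 11 → L
  i= 4: Q-M =  4 → E
  i= 5: K-P = 21 → V
  i= 6: N-B = 12 → M
  i= 7: J-Y = 11 → L
  i= 8: S-O =  4 → E
  shifts repeat with period 4: EVML

EVML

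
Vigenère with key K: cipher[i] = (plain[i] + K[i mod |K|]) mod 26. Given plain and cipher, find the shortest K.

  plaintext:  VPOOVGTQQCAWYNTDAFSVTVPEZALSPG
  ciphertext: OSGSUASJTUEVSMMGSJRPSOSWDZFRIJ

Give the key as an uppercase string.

  i= 0: O-V = 19 → T
  i= 1: S-P =  3 → D
  i= 2: G-O = 18 → S
  i= 3: S-O =  4 → E
  i= 4: U-V = 25 → Z
  i= 5: A-G = 20 → U
  i= 6: S-T = 25 → Z
  i= 7: J-Q = 19 → T
  i= 8: T-Q =  3 → D
  i= 9: U-C = 18 → S
  i=10: E-A =  4 → E
  i=11: V-W = 25 → Z
  i=12: S-Y = 20 → U
  i=13: M-N = 25 → Z
  i=14: M-T = 19 → T
  i=15: G-D =  3 → D
  i=16: S-A = 18 → S
  i=17: J-F =  4 → E
  i=18: R-S = 25 → Z
  i=19: P-V = 20 → U
  i=20: S-T = 25 → Z
  i=21: O-V = 19 → T
  i=22: S-P =  3 → D
  i=23: W-E = 18 → S
  i=24: D-Z =  4 → E
  i=25: Z-A = 25 → Z
  i=26: F-L = 20 → U
  i=27: R-S = 25 → Z
  i=28: I-P = 19 → T
  i=29: J-G =  3 → D
  shifts repeat with period 7: TDSEZUZ

TDSEZUZ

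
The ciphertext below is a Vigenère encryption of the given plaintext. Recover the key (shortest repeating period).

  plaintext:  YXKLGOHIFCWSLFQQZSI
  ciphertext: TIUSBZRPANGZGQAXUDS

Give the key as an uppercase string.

VLKH

  i= 0: T-Y = 21 → V
  i= 1: I-X = 11 → L
  i= 2: U-K = 10 → K
  i= 3: S-L =  7 → H
  i= 4: B-G = 21 → V
  i= 5: Z-O = 11 → L
  i= 6: R-H = 10 → K
  i= 7: P-I =  7 → H
  i= 8: A-F = 21 → V
  i= 9: N-C = 11 → L
  i=10: G-W = 10 → K
  i=11: Z-S =  7 → H
  i=12: G-L = 21 → V
  i=13: Q-F = 11 → L
  i=14: A-Q = 10 → K
  i=15: X-Q =  7 → H
  i=16: U-Z = 21 → V
  i=17: D-S = 11 → L
  i=18: S-I = 10 → K
  shifts repeat with period 4: VLKH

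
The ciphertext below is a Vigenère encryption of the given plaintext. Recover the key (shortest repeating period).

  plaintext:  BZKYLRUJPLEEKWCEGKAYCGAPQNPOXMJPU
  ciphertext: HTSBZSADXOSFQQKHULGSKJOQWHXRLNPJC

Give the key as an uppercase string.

GUIDOB

  i= 0: H-B =  6 → G
  i= 1: T-Z = 20 → U
  i= 2: S-K =  8 → I
  i= 3: B-Y =  3 → D
  i= 4: Z-L = 14 → O
  i= 5: S-R =  1 → B
  i= 6: A-U =  6 → G
  i= 7: D-J = 20 → U
  i= 8: X-P =  8 → I
  i= 9: O-L =  3 → D
  i=10: S-E = 14 → O
  i=11: F-E =  1 → B
  i=12: Q-K =  6 → G
  i=13: Q-W = 20 → U
  i=14: K-C =  8 → I
  i=15: H-E =  3 → D
  i=16: U-G = 14 → O
  i=17: L-K =  1 → B
  i=18: G-A =  6 → G
  i=19: S-Y = 20 → U
  i=20: K-C =  8 → I
  i=21: J-G =  3 → D
  i=22: O-A = 14 → O
  i=23: Q-P =  1 → B
  i=24: W-Q =  6 → G
  i=25: H-N = 20 → U
  i=26: X-P =  8 → I
  i=27: R-O =  3 → D
  i=28: L-X = 14 → O
  i=29: N-M =  1 → B
  i=30: P-J =  6 → G
  i=31: J-P = 20 → U
  i=32: C-U =  8 → I
  shifts repeat with period 6: GUIDOB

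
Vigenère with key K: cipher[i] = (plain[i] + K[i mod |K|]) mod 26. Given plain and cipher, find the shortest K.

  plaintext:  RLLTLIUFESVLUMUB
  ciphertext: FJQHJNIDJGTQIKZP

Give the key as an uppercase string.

  i= 0: F-R = 14 → O
  i= 1: J-L = 24 → Y
  i= 2: Q-L =  5 → F
  i= 3: H-T = 14 → O
  i= 4: J-L = 24 → Y
  i= 5: N-I =  5 → F
  i= 6: I-U = 14 → O
  i= 7: D-F = 24 → Y
  i= 8: J-E =  5 → F
  i= 9: G-S = 14 → O
  i=10: T-V = 24 → Y
  i=11: Q-L =  5 → F
  i=12: I-U = 14 → O
  i=13: K-M = 24 → Y
  i=14: Z-U =  5 → F
  i=15: P-B = 14 → O
  shifts repeat with period 3: OYF

OYF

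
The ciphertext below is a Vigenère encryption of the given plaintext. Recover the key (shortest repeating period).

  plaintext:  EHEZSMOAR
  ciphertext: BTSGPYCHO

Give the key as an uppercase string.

  i= 0: B-E = 23 → X
  i= 1: T-H = 12 → M
  i= 2: S-E = 14 → O
  i= 3: G-Z =  7 → H
  i= 4: P-S = 23 → X
  i= 5: Y-M = 12 → M
  i= 6: C-O = 14 → O
  i= 7: H-A =  7 → H
  i= 8: O-R = 23 → X
  shifts repeat with period 4: XMOH

XMOH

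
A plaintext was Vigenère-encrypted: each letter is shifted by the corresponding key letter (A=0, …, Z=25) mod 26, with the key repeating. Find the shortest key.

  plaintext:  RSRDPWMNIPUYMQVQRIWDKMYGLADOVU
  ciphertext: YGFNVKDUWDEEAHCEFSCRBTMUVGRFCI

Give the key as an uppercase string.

  i= 0: Y-R =  7 → H
  i= 1: G-S = 14 → O
  i= 2: F-R = 14 → O
  i= 3: N-D = 10 → K
  i= 4: V-P =  6 → G
  i= 5: K-W = 14 → O
  i= 6: D-M = 17 → R
  i= 7: U-N =  7 → H
  i= 8: W-I = 14 → O
  i= 9: D-P = 14 → O
  i=10: E-U = 10 → K
  i=11: E-Y =  6 → G
  i=12: A-M = 14 → O
  i=13: H-Q = 17 → R
  i=14: C-V =  7 → H
  i=15: E-Q = 14 → O
  i=16: F-R = 14 → O
  i=17: S-I = 10 → K
  i=18: C-W =  6 → G
  i=19: R-D = 14 → O
  i=20: B-K = 17 → R
  i=21: T-M =  7 → H
  i=22: M-Y = 14 → O
  i=23: U-G = 14 → O
  i=24: V-L = 10 → K
  i=25: G-A =  6 → G
  i=26: R-D = 14 → O
  i=27: F-O = 17 → R
  i=28: C-V =  7 → H
  i=29: I-U = 14 → O
  shifts repeat with period 7: HOOKGOR

HOOKGOR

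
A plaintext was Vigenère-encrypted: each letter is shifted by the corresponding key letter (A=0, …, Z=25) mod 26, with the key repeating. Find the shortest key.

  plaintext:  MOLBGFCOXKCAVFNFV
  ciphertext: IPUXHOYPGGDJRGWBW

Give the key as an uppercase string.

WBJ

  i= 0: I-M = 22 → W
  i= 1: P-O =  1 → B
  i= 2: U-L =  9 → J
  i= 3: X-B = 22 → W
  i= 4: H-G =  1 → B
  i= 5: O-F =  9 → J
  i= 6: Y-C = 22 → W
  i= 7: P-O =  1 → B
  i= 8: G-X =  9 → J
  i= 9: G-K = 22 → W
  i=10: D-C =  1 → B
  i=11: J-A =  9 → J
  i=12: R-V = 22 → W
  i=13: G-F =  1 → B
  i=14: W-N =  9 → J
  i=15: B-F = 22 → W
  i=16: W-V =  1 → B
  shifts repeat with period 3: WBJ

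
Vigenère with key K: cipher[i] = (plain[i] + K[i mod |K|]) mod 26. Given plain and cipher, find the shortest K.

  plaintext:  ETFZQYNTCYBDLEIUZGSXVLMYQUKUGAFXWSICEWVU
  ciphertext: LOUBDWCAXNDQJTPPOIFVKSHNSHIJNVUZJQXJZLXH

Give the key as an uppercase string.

  i= 0: L-E =  7 → H
  i= 1: O-T = 21 → V
  i= 2: U-F = 15 → P
  i= 3: B-Z =  2 → C
  i= 4: D-Q = 13 → N
  i= 5: W-Y = 24 → Y
  i= 6: C-N = 15 → P
  i= 7: A-T =  7 → H
  i= 8: X-C = 21 → V
  i= 9: N-Y = 15 → P
  i=10: D-B =  2 → C
  i=11: Q-D = 13 → N
  i=12: J-L = 24 → Y
  i=13: T-E = 15 → P
  i=14: P-I =  7 → H
  i=15: P-U = 21 → V
  i=16: O-Z = 15 → P
  i=17: I-G =  2 → C
  i=18: F-S = 13 → N
  i=19: V-X = 24 → Y
  i=20: K-V = 15 → P
  i=21: S-L =  7 → H
  i=22: H-M = 21 → V
  i=23: N-Y = 15 → P
  i=24: S-Q =  2 → C
  i=25: H-U = 13 → N
  i=26: I-K = 24 → Y
  i=27: J-U = 15 → P
  i=28: N-G =  7 → H
  i=29: V-A = 21 → V
  i=30: U-F = 15 → P
  i=31: Z-X =  2 → C
  i=32: J-W = 13 → N
  i=33: Q-S = 24 → Y
  i=34: X-I = 15 → P
  i=35: J-C =  7 → H
  i=36: Z-E = 21 → V
  i=37: L-W = 15 → P
  i=38: X-V =  2 → C
  i=39: H-U = 13 → N
  shifts repeat with period 7: HVPCNYP

HVPCNYP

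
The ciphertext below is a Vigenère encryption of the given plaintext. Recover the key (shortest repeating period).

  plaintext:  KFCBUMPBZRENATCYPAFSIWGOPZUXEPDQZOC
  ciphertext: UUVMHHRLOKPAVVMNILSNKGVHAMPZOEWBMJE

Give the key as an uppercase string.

  i= 0: U-K = 10 → K
  i= 1: U-F = 15 → P
  i= 2: V-C = 19 → T
  i= 3: M-B = 11 → L
  i= 4: H-U = 13 → N
  i= 5: H-M = 21 → V
  i= 6: R-P =  2 → C
  i= 7: L-B = 10 → K
  i= 8: O-Z = 15 → P
  i= 9: K-R = 19 → T
  i=10: P-E = 11 → L
  i=11: A-N = 13 → N
  i=12: V-A = 21 → V
  i=13: V-T =  2 → C
  i=14: M-C = 10 → K
  i=15: N-Y = 15 → P
  i=16: I-P = 19 → T
  i=17: L-A = 11 → L
  i=18: S-F = 13 → N
  i=19: N-S = 21 → V
  i=20: K-I =  2 → C
  i=21: G-W = 10 → K
  i=22: V-G = 15 → P
  i=23: H-O = 19 → T
  i=24: A-P = 11 → L
  i=25: M-Z = 13 → N
  i=26: P-U = 21 → V
  i=27: Z-X =  2 → C
  i=28: O-E = 10 → K
  i=29: E-P = 15 → P
  i=30: W-D = 19 → T
  i=31: B-Q = 11 → L
  i=32: M-Z = 13 → N
  i=33: J-O = 21 → V
  i=34: E-C =  2 → C
  shifts repeat with period 7: KPTLNVC

KPTLNVC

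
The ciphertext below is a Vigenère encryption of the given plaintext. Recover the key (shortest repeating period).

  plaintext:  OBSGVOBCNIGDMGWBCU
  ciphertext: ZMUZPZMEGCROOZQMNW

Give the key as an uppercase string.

LLCTU

  i= 0: Z-O = 11 → L
  i= 1: M-B = 11 → L
  i= 2: U-S =  2 → C
  i= 3: Z-G = 19 → T
  i= 4: P-V = 20 → U
  i= 5: Z-O = 11 → L
  i= 6: M-B = 11 → L
  i= 7: E-C =  2 → C
  i= 8: G-N = 19 → T
  i= 9: C-I = 20 → U
  i=10: R-G = 11 → L
  i=11: O-D = 11 → L
  i=12: O-M =  2 → C
  i=13: Z-G = 19 → T
  i=14: Q-W = 20 → U
  i=15: M-B = 11 → L
  i=16: N-C = 11 → L
  i=17: W-U =  2 → C
  shifts repeat with period 5: LLCTU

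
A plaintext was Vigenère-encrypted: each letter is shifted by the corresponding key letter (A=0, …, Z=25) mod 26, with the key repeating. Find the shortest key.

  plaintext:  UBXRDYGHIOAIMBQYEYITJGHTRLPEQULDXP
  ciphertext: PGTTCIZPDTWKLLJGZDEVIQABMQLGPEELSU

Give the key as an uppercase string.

  i= 0: P-U = 21 → V
  i= 1: G-B =  5 → F
  i= 2: T-X = 22 → W
  i= 3: T-R =  2 → C
  i= 4: C-D = 25 → Z
  i= 5: I-Y = 10 → K
  i= 6: Z-G = 19 → T
  i= 7: P-H =  8 → I
  i= 8: D-I = 21 → V
  i= 9: T-O =  5 → F
  i=10: W-A = 22 → W
  i=11: K-I =  2 → C
  i=12: L-M = 25 → Z
  i=13: L-B = 10 → K
  i=14: J-Q = 19 → T
  i=15: G-Y =  8 → I
  i=16: Z-E = 21 → V
  i=17: D-Y =  5 → F
  i=18: E-I = 22 → W
  i=19: V-T =  2 → C
  i=20: I-J = 25 → Z
  i=21: Q-G = 10 → K
  i=22: A-H = 19 → T
  i=23: B-T =  8 → I
  i=24: M-R = 21 → V
  i=25: Q-L =  5 → F
  i=26: L-P = 22 → W
  i=27: G-E =  2 → C
  i=28: P-Q = 25 → Z
  i=29: E-U = 10 → K
  i=30: E-L = 19 → T
  i=31: L-D =  8 → I
  i=32: S-X = 21 → V
  i=33: U-P =  5 → F
  shifts repeat with period 8: VFWCZKTI

VFWCZKTI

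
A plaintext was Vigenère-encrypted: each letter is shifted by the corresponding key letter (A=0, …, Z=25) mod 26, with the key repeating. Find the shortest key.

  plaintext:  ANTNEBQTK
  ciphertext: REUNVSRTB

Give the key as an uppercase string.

RRBA

  i= 0: R-A = 17 → R
  i= 1: E-N = 17 → R
  i= 2: U-T =  1 → B
  i= 3: N-N =  0 → A
  i= 4: V-E = 17 → R
  i= 5: S-B = 17 → R
  i= 6: R-Q =  1 → B
  i= 7: T-T =  0 → A
  i= 8: B-K = 17 → R
  shifts repeat with period 4: RRBA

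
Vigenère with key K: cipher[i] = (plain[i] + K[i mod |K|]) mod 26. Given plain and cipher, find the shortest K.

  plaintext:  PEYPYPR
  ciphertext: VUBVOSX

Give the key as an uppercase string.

  i= 0: V-P =  6 → G
  i= 1: U-E = 16 → Q
  i= 2: B-Y =  3 → D
  i= 3: V-P =  6 → G
  i= 4: O-Y = 16 → Q
  i= 5: S-P =  3 → D
  i= 6: X-R =  6 → G
  shifts repeat with period 3: GQD

GQD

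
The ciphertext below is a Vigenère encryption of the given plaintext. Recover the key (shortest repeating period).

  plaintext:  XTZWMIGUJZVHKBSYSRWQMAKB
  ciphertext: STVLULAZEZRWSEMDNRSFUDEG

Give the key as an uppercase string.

VAWPIDUF

  i= 0: S-X = 21 → V
  i= 1: T-T =  0 → A
  i= 2: V-Z = 22 → W
  i= 3: L-W = 15 → P
  i= 4: U-M =  8 → I
  i= 5: L-I =  3 → D
  i= 6: A-G = 20 → U
  i= 7: Z-U =  5 → F
  i= 8: E-J = 21 → V
  i= 9: Z-Z =  0 → A
  i=10: R-V = 22 → W
  i=11: W-H = 15 → P
  i=12: S-K =  8 → I
  i=13: E-B =  3 → D
  i=14: M-S = 20 → U
  i=15: D-Y =  5 → F
  i=16: N-S = 21 → V
  i=17: R-R =  0 → A
  i=18: S-W = 22 → W
  i=19: F-Q = 15 → P
  i=20: U-M =  8 → I
  i=21: D-A =  3 → D
  i=22: E-K = 20 → U
  i=23: G-B =  5 → F
  shifts repeat with period 8: VAWPIDUF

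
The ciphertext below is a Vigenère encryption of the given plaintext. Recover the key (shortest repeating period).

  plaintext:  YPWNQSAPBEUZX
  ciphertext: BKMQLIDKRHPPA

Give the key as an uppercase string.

DVQ

  i= 0: B-Y =  3 → D
  i= 1: K-P = 21 → V
  i= 2: M-W = 16 → Q
  i= 3: Q-N =  3 → D
  i= 4: L-Q = 21 → V
  i= 5: I-S = 16 → Q
  i= 6: D-A =  3 → D
  i= 7: K-P = 21 → V
  i= 8: R-B = 16 → Q
  i= 9: H-E =  3 → D
  i=10: P-U = 21 → V
  i=11: P-Z = 16 → Q
  i=12: A-X =  3 → D
  shifts repeat with period 3: DVQ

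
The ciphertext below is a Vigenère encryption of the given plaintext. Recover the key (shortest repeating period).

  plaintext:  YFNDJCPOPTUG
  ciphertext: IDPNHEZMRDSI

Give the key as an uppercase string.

  i= 0: I-Y = 10 → K
  i= 1: D-F = 24 → Y
  i= 2: P-N =  2 → C
  i= 3: N-D = 10 → K
  i= 4: H-J = 24 → Y
  i= 5: E-C =  2 → C
  i= 6: Z-P = 10 → K
  i= 7: M-O = 24 → Y
  i= 8: R-P =  2 → C
  i= 9: D-T = 10 → K
  i=10: S-U = 24 → Y
  i=11: I-G =  2 → C
  shifts repeat with period 3: KYC

KYC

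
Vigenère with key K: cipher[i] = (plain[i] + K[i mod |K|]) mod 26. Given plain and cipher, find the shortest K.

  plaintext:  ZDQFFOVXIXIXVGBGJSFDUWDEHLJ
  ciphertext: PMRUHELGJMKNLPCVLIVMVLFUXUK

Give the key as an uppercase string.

QJBPCQ

  i= 0: P-Z = 16 → Q
  i= 1: M-D =  9 → J
  i= 2: R-Q =  1 → B
  i= 3: U-F = 15 → P
  i= 4: H-F =  2 → C
  i= 5: E-O = 16 → Q
  i= 6: L-V = 16 → Q
  i= 7: G-X =  9 → J
  i= 8: J-I =  1 → B
  i= 9: M-X = 15 → P
  i=10: K-I =  2 → C
  i=11: N-X = 16 → Q
  i=12: L-V = 16 → Q
  i=13: P-G =  9 → J
  i=14: C-B =  1 → B
  i=15: V-G = 15 → P
  i=16: L-J =  2 → C
  i=17: I-S = 16 → Q
  i=18: V-F = 16 → Q
  i=19: M-D =  9 → J
  i=20: V-U =  1 → B
  i=21: L-W = 15 → P
  i=22: F-D =  2 → C
  i=23: U-E = 16 → Q
  i=24: X-H = 16 → Q
  i=25: U-L =  9 → J
  i=26: K-J =  1 → B
  shifts repeat with period 6: QJBPCQ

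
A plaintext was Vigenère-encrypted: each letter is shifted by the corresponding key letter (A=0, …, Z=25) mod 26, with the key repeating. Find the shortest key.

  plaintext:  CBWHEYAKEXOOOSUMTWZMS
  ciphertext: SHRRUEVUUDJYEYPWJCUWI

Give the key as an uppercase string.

QGVK

  i= 0: S-C = 16 → Q
  i= 1: H-B =  6 → G
  i= 2: R-W = 21 → V
  i= 3: R-H = 10 → K
  i= 4: U-E = 16 → Q
  i= 5: E-Y =  6 → G
  i= 6: V-A = 21 → V
  i= 7: U-K = 10 → K
  i= 8: U-E = 16 → Q
  i= 9: D-X =  6 → G
  i=10: J-O = 21 → V
  i=11: Y-O = 10 → K
  i=12: E-O = 16 → Q
  i=13: Y-S =  6 → G
  i=14: P-U = 21 → V
  i=15: W-M = 10 → K
  i=16: J-T = 16 → Q
  i=17: C-W =  6 → G
  i=18: U-Z = 21 → V
  i=19: W-M = 10 → K
  i=20: I-S = 16 → Q
  shifts repeat with period 4: QGVK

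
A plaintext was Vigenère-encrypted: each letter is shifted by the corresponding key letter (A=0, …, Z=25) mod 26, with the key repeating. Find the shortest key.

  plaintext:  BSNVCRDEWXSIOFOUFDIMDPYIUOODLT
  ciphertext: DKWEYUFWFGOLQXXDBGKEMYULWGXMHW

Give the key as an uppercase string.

CSJJWD

  i= 0: D-B =  2 → C
  i= 1: K-S = 18 → S
  i= 2: W-N =  9 → J
  i= 3: E-V =  9 → J
  i= 4: Y-C = 22 → W
  i= 5: U-R =  3 → D
  i= 6: F-D =  2 → C
  i= 7: W-E = 18 → S
  i= 8: F-W =  9 → J
  i= 9: G-X =  9 → J
  i=10: O-S = 22 → W
  i=11: L-I =  3 → D
  i=12: Q-O =  2 → C
  i=13: X-F = 18 → S
  i=14: X-O =  9 → J
  i=15: D-U =  9 → J
  i=16: B-F = 22 → W
  i=17: G-D =  3 → D
  i=18: K-I =  2 → C
  i=19: E-M = 18 → S
  i=20: M-D =  9 → J
  i=21: Y-P =  9 → J
  i=22: U-Y = 22 → W
  i=23: L-I =  3 → D
  i=24: W-U =  2 → C
  i=25: G-O = 18 → S
  i=26: X-O =  9 → J
  i=27: M-D =  9 → J
  i=28: H-L = 22 → W
  i=29: W-T =  3 → D
  shifts repeat with period 6: CSJJWD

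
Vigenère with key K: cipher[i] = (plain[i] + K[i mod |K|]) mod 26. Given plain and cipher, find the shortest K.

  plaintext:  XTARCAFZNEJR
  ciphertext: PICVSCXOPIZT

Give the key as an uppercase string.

SPCEQC

  i= 0: P-X = 18 → S
  i= 1: I-T = 15 → P
  i= 2: C-A =  2 → C
  i= 3: V-R =  4 → E
  i= 4: S-C = 16 → Q
  i= 5: C-A =  2 → C
  i= 6: X-F = 18 → S
  i= 7: O-Z = 15 → P
  i= 8: P-N =  2 → C
  i= 9: I-E =  4 → E
  i=10: Z-J = 16 → Q
  i=11: T-R =  2 → C
  shifts repeat with period 6: SPCEQC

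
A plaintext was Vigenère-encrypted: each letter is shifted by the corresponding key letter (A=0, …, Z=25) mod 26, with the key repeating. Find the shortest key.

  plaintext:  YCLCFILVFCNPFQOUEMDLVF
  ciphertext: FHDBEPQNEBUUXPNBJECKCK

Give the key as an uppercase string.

HFSZZ

  i= 0: F-Y =  7 → H
  i= 1: H-C =  5 → F
  i= 2: D-L = 18 → S
  i= 3: B-C = 25 → Z
  i= 4: E-F = 25 → Z
  i= 5: P-I =  7 → H
  i= 6: Q-L =  5 → F
  i= 7: N-V = 18 → S
  i= 8: E-F = 25 → Z
  i= 9: B-C = 25 → Z
  i=10: U-N =  7 → H
  i=11: U-P =  5 → F
  i=12: X-F = 18 → S
  i=13: P-Q = 25 → Z
  i=14: N-O = 25 → Z
  i=15: B-U =  7 → H
  i=16: J-E =  5 → F
  i=17: E-M = 18 → S
  i=18: C-D = 25 → Z
  i=19: K-L = 25 → Z
  i=20: C-V =  7 → H
  i=21: K-F =  5 → F
  shifts repeat with period 5: HFSZZ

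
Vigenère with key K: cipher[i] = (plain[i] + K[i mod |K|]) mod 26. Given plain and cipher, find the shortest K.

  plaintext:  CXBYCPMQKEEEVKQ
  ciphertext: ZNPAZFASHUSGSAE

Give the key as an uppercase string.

  i= 0: Z-C = 23 → X
  i= 1: N-X = 16 → Q
  i= 2: P-B = 14 → O
  i= 3: A-Y =  2 → C
  i= 4: Z-C = 23 → X
  i= 5: F-P = 16 → Q
  i= 6: A-M = 14 → O
  i= 7: S-Q =  2 → C
  i= 8: H-K = 23 → X
  i= 9: U-E = 16 → Q
  i=10: S-E = 14 → O
  i=11: G-E =  2 → C
  i=12: S-V = 23 → X
  i=13: A-K = 16 → Q
  i=14: E-Q = 14 → O
  shifts repeat with period 4: XQOC

XQOC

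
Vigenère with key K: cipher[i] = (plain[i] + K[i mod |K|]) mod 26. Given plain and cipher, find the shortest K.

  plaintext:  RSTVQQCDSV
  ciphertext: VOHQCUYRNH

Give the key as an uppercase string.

  i= 0: V-R =  4 → E
  i= 1: O-S = 22 → W
  i= 2: H-T = 14 → O
  i= 3: Q-V = 21 → V
  i= 4: C-Q = 12 → M
  i= 5: U-Q =  4 → E
  i= 6: Y-C = 22 → W
  i= 7: R-D = 14 → O
  i= 8: N-S = 21 → V
  i= 9: H-V = 12 → M
  shifts repeat with period 5: EWOVM

EWOVM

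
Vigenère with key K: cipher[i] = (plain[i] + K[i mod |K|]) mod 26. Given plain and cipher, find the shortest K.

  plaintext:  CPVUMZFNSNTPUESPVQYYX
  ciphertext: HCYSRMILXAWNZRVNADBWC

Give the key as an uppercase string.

FNDY

  i= 0: H-C =  5 → F
  i= 1: C-P = 13 → N
  i= 2: Y-V =  3 → D
  i= 3: S-U = 24 → Y
  i= 4: R-M =  5 → F
  i= 5: M-Z = 13 → N
  i= 6: I-F =  3 → D
  i= 7: L-N = 24 → Y
  i= 8: X-S =  5 → F
  i= 9: A-N = 13 → N
  i=10: W-T =  3 → D
  i=11: N-P = 24 → Y
  i=12: Z-U =  5 → F
  i=13: R-E = 13 → N
  i=14: V-S =  3 → D
  i=15: N-P = 24 → Y
  i=16: A-V =  5 → F
  i=17: D-Q = 13 → N
  i=18: B-Y =  3 → D
  i=19: W-Y = 24 → Y
  i=20: C-X =  5 → F
  shifts repeat with period 4: FNDY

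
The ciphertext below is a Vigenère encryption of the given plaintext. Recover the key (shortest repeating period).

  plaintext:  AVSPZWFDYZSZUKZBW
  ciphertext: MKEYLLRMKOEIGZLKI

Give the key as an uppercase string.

MPMJ

  i= 0: M-A = 12 → M
  i= 1: K-V = 15 → P
  i= 2: E-S = 12 → M
  i= 3: Y-P =  9 → J
  i= 4: L-Z = 12 → M
  i= 5: L-W = 15 → P
  i= 6: R-F = 12 → M
  i= 7: M-D =  9 → J
  i= 8: K-Y = 12 → M
  i= 9: O-Z = 15 → P
  i=10: E-S = 12 → M
  i=11: I-Z =  9 → J
  i=12: G-U = 12 → M
  i=13: Z-K = 15 → P
  i=14: L-Z = 12 → M
  i=15: K-B =  9 → J
  i=16: I-W = 12 → M
  shifts repeat with period 4: MPMJ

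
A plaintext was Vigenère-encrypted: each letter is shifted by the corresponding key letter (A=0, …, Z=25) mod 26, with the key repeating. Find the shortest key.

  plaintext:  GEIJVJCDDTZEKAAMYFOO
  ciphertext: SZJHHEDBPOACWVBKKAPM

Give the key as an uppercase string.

  i= 0: S-G = 12 → M
  i= 1: Z-E = 21 → V
  i= 2: J-I =  1 → B
  i= 3: H-J = 24 → Y
  i= 4: H-V = 12 → M
  i= 5: E-J = 21 → V
  i= 6: D-C =  1 → B
  i= 7: B-D = 24 → Y
  i= 8: P-D = 12 → M
  i= 9: O-T = 21 → V
  i=10: A-Z =  1 → B
  i=11: C-E = 24 → Y
  i=12: W-K = 12 → M
  i=13: V-A = 21 → V
  i=14: B-A =  1 → B
  i=15: K-M = 24 → Y
  i=16: K-Y = 12 → M
  i=17: A-F = 21 → V
  i=18: P-O =  1 → B
  i=19: M-O = 24 → Y
  shifts repeat with period 4: MVBY

MVBY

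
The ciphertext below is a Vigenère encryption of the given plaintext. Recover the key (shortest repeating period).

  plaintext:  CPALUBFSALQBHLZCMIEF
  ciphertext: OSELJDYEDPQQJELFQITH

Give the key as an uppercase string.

  i= 0: O-C = 12 → M
  i= 1: S-P =  3 → D
  i= 2: E-A =  4 → E
  i= 3: L-L =  0 → A
  i= 4: J-U = 15 → P
  i= 5: D-B =  2 → C
  i= 6: Y-F = 19 → T
  i= 7: E-S = 12 → M
  i= 8: D-A =  3 → D
  i= 9: P-L =  4 → E
  i=10: Q-Q =  0 → A
  i=11: Q-B = 15 → P
  i=12: J-H =  2 → C
  i=13: E-L = 19 → T
  i=14: L-Z = 12 → M
  i=15: F-C =  3 → D
  i=16: Q-M =  4 → E
  i=17: I-I =  0 → A
  i=18: T-E = 15 → P
  i=19: H-F =  2 → C
  shifts repeat with period 7: MDEAPCT

MDEAPCT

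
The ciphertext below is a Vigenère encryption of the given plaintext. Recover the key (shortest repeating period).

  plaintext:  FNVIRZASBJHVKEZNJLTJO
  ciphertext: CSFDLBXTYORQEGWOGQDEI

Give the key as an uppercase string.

  i= 0: C-F = 23 → X
  i= 1: S-N =  5 → F
  i= 2: F-V = 10 → K
  i= 3: D-I = 21 → V
  i= 4: L-R = 20 → U
  i= 5: B-Z =  2 → C
  i= 6: X-A = 23 → X
  i= 7: T-S =  1 → B
  i= 8: Y-B = 23 → X
  i= 9: O-J =  5 → F
  i=10: R-H = 10 → K
  i=11: Q-V = 21 → V
  i=12: E-K = 20 → U
  i=13: G-E =  2 → C
  i=14: W-Z = 23 → X
  i=15: O-N =  1 → B
  i=16: G-J = 23 → X
  i=17: Q-L =  5 → F
  i=18: D-T = 10 → K
  i=19: E-J = 21 → V
  i=20: I-O = 20 → U
  shifts repeat with period 8: XFKVUCXB

XFKVUCXB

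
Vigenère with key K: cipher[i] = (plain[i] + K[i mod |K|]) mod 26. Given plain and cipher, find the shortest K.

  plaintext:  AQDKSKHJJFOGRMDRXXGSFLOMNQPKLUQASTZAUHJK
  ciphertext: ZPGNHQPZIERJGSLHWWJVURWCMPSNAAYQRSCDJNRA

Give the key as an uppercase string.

ZZDDPGIQ

  i= 0: Z-A = 25 → Z
  i= 1: P-Q = 25 → Z
  i= 2: G-D =  3 → D
  i= 3: N-K =  3 → D
  i= 4: H-S = 15 → P
  i= 5: Q-K =  6 → G
  i= 6: P-H =  8 → I
  i= 7: Z-J = 16 → Q
  i= 8: I-J = 25 → Z
  i= 9: E-F = 25 → Z
  i=10: R-O =  3 → D
  i=11: J-G =  3 → D
  i=12: G-R = 15 → P
  i=13: S-M =  6 → G
  i=14: L-D =  8 → I
  i=15: H-R = 16 → Q
  i=16: W-X = 25 → Z
  i=17: W-X = 25 → Z
  i=18: J-G =  3 → D
  i=19: V-S =  3 → D
  i=20: U-F = 15 → P
  i=21: R-L =  6 → G
  i=22: W-O =  8 → I
  i=23: C-M = 16 → Q
  i=24: M-N = 25 → Z
  i=25: P-Q = 25 → Z
  i=26: S-P =  3 → D
  i=27: N-K =  3 → D
  i=28: A-L = 15 → P
  i=29: A-U =  6 → G
  i=30: Y-Q =  8 → I
  i=31: Q-A = 16 → Q
  i=32: R-S = 25 → Z
  i=33: S-T = 25 → Z
  i=34: C-Z =  3 → D
  i=35: D-A =  3 → D
  i=36: J-U = 15 → P
  i=37: N-H =  6 → G
  i=38: R-J =  8 → I
  i=39: A-K = 16 → Q
  shifts repeat with period 8: ZZDDPGIQ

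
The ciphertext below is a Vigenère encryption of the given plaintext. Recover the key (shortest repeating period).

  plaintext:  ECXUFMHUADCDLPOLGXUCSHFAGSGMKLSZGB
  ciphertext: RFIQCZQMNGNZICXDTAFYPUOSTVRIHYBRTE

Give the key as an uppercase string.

NDLWXNJS

  i= 0: R-E = 13 → N
  i= 1: F-C =  3 → D
  i= 2: I-X = 11 → L
  i= 3: Q-U = 22 → W
  i= 4: C-F = 23 → X
  i= 5: Z-M = 13 → N
  i= 6: Q-H =  9 → J
  i= 7: M-U = 18 → S
  i= 8: N-A = 13 → N
  i= 9: G-D =  3 → D
  i=10: N-C = 11 → L
  i=11: Z-D = 22 → W
  i=12: I-L = 23 → X
  i=13: C-P = 13 → N
  i=14: X-O =  9 → J
  i=15: D-L = 18 → S
  i=16: T-G = 13 → N
  i=17: A-X =  3 → D
  i=18: F-U = 11 → L
  i=19: Y-C = 22 → W
  i=20: P-S = 23 → X
  i=21: U-H = 13 → N
  i=22: O-F =  9 → J
  i=23: S-A = 18 → S
  i=24: T-G = 13 → N
  i=25: V-S =  3 → D
  i=26: R-G = 11 → L
  i=27: I-M = 22 → W
  i=28: H-K = 23 → X
  i=29: Y-L = 13 → N
  i=30: B-S =  9 → J
  i=31: R-Z = 18 → S
  i=32: T-G = 13 → N
  i=33: E-B =  3 → D
  shifts repeat with period 8: NDLWXNJS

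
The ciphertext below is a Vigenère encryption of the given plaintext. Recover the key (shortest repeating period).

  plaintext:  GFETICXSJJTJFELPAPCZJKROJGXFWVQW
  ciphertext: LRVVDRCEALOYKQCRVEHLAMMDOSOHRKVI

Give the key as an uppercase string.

FMRCVP

  i= 0: L-G =  5 → F
  i= 1: R-F = 12 → M
  i= 2: V-E = 17 → R
  i= 3: V-T =  2 → C
  i= 4: D-I = 21 → V
  i= 5: R-C = 15 → P
  i= 6: C-X =  5 → F
  i= 7: E-S = 12 → M
  i= 8: A-J = 17 → R
  i= 9: L-J =  2 → C
  i=10: O-T = 21 → V
  i=11: Y-J = 15 → P
  i=12: K-F =  5 → F
  i=13: Q-E = 12 → M
  i=14: C-L = 17 → R
  i=15: R-P =  2 → C
  i=16: V-A = 21 → V
  i=17: E-P = 15 → P
  i=18: H-C =  5 → F
  i=19: L-Z = 12 → M
  i=20: A-J = 17 → R
  i=21: M-K =  2 → C
  i=22: M-R = 21 → V
  i=23: D-O = 15 → P
  i=24: O-J =  5 → F
  i=25: S-G = 12 → M
  i=26: O-X = 17 → R
  i=27: H-F =  2 → C
  i=28: R-W = 21 → V
  i=29: K-V = 15 → P
  i=30: V-Q =  5 → F
  i=31: I-W = 12 → M
  shifts repeat with period 6: FMRCVP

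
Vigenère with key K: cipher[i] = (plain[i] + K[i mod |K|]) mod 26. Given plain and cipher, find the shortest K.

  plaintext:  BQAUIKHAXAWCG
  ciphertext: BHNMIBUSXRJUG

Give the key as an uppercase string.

  i= 0: B-B =  0 → A
  i= 1: H-Q = 17 → R
  i= 2: N-A = 13 → N
  i= 3: M-U = 18 → S
  i= 4: I-I =  0 → A
  i= 5: B-K = 17 → R
  i= 6: U-H = 13 → N
  i= 7: S-A = 18 → S
  i= 8: X-X =  0 → A
  i= 9: R-A = 17 → R
  i=10: J-W = 13 → N
  i=11: U-C = 18 → S
  i=12: G-G =  0 → A
  shifts repeat with period 4: ARNS

ARNS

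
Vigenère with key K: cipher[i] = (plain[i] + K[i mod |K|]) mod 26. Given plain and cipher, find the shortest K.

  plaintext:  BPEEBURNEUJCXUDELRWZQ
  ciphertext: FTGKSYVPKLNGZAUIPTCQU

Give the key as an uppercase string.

EECGR

  i= 0: F-B =  4 → E
  i= 1: T-P =  4 → E
  i= 2: G-E =  2 → C
  i= 3: K-E =  6 → G
  i= 4: S-B = 17 → R
  i= 5: Y-U =  4 → E
  i= 6: V-R =  4 → E
  i= 7: P-N =  2 → C
  i= 8: K-E =  6 → G
  i= 9: L-U = 17 → R
  i=10: N-J =  4 → E
  i=11: G-C =  4 → E
  i=12: Z-X =  2 → C
  i=13: A-U =  6 → G
  i=14: U-D = 17 → R
  i=15: I-E =  4 → E
  i=16: P-L =  4 → E
  i=17: T-R =  2 → C
  i=18: C-W =  6 → G
  i=19: Q-Z = 17 → R
  i=20: U-Q =  4 → E
  shifts repeat with period 5: EECGR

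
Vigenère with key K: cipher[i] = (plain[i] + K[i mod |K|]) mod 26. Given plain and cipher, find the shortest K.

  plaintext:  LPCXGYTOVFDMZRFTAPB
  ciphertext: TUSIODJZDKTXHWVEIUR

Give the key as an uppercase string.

  i= 0: T-L =  8 → I
  i= 1: U-P =  5 → F
  i= 2: S-C = 16 → Q
  i= 3: I-X = 11 → L
  i= 4: O-G =  8 → I
  i= 5: D-Y =  5 → F
  i= 6: J-T = 16 → Q
  i= 7: Z-O = 11 → L
  i= 8: D-V =  8 → I
  i= 9: K-F =  5 → F
  i=10: T-D = 16 → Q
  i=11: X-M = 11 → L
  i=12: H-Z =  8 → I
  i=13: W-R =  5 → F
  i=14: V-F = 16 → Q
  i=15: E-T = 11 → L
  i=16: I-A =  8 → I
  i=17: U-P =  5 → F
  i=18: R-B = 16 → Q
  shifts repeat with period 4: IFQL

IFQL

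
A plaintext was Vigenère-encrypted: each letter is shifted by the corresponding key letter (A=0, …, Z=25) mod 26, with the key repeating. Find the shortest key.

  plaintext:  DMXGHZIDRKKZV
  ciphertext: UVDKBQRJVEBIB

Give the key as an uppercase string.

RJGEU

  i= 0: U-D = 17 → R
  i= 1: V-M =  9 → J
  i= 2: D-X =  6 → G
  i= 3: K-G =  4 → E
  i= 4: B-H = 20 → U
  i= 5: Q-Z = 17 → R
  i= 6: R-I =  9 → J
  i= 7: J-D =  6 → G
  i= 8: V-R =  4 → E
  i= 9: E-K = 20 → U
  i=10: B-K = 17 → R
  i=11: I-Z =  9 → J
  i=12: B-V =  6 → G
  shifts repeat with period 5: RJGEU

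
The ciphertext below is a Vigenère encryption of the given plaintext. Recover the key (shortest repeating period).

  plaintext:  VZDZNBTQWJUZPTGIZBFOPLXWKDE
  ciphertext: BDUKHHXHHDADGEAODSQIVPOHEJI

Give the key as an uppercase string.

  i= 0: B-V =  6 → G
  i= 1: D-Z =  4 → E
  i= 2: U-D = 17 → R
  i= 3: K-Z = 11 → L
  i= 4: H-N = 20 → U
  i= 5: H-B =  6 → G
  i= 6: X-T =  4 → E
  i= 7: H-Q = 17 → R
  i= 8: H-W = 11 → L
  i= 9: D-J = 20 → U
  i=10: A-U =  6 → G
  i=11: D-Z =  4 → E
  i=12: G-P = 17 → R
  i=13: E-T = 11 → L
  i=14: A-G = 20 → U
  i=15: O-I =  6 → G
  i=16: D-Z =  4 → E
  i=17: S-B = 17 → R
  i=18: Q-F = 11 → L
  i=19: I-O = 20 → U
  i=20: V-P =  6 → G
  i=21: P-L =  4 → E
  i=22: O-X = 17 → R
  i=23: H-W = 11 → L
  i=24: E-K = 20 → U
  i=25: J-D =  6 → G
  i=26: I-E =  4 → E
  shifts repeat with period 5: GERLU

GERLU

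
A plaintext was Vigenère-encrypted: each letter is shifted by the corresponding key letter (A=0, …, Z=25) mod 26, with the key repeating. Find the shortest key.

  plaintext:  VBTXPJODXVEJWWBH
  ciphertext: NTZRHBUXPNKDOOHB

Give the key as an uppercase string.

  i= 0: N-V = 18 → S
  i= 1: T-B = 18 → S
  i= 2: Z-T =  6 → G
  i= 3: R-X = 20 → U
  i= 4: H-P = 18 → S
  i= 5: B-J = 18 → S
  i= 6: U-O =  6 → G
  i= 7: X-D = 20 → U
  i= 8: P-X = 18 → S
  i= 9: N-V = 18 → S
  i=10: K-E =  6 → G
  i=11: D-J = 20 → U
  i=12: O-W = 18 → S
  i=13: O-W = 18 → S
  i=14: H-B =  6 → G
  i=15: B-H = 20 → U
  shifts repeat with period 4: SSGU

SSGU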